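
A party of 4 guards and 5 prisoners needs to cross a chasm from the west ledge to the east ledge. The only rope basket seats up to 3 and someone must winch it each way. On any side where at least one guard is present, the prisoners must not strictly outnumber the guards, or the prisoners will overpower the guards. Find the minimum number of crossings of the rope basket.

The prisoners already outnumber the guards at the west ledge before anyone moves, so the starting position itself is disallowed.

impossible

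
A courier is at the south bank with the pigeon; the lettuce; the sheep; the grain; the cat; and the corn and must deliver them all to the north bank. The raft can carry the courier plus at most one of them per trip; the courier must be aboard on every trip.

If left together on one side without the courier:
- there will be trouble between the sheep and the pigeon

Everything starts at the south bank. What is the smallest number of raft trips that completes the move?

11

Counting alone: the courier can take at most 1 across per trip to the north bank, so moving all 6 needs at least 6 loaded trips out, with a return between consecutive ones — at least 11 crossings.
The plan below uses exactly 11 crossings, so it is optimal:
1. Courier goes to the north bank with the pigeon.
2. Courier goes back to the south bank alone.
3. Courier goes to the north bank with the lettuce.
4. Courier goes back to the south bank alone.
5. Courier goes to the north bank with the grain.
6. Courier goes back to the south bank alone.
7. Courier goes to the north bank with the cat.
8. Courier goes back to the south bank alone.
9. Courier goes to the north bank with the corn.
10. Courier goes back to the south bank alone.
11. Courier goes to the north bank with the sheep.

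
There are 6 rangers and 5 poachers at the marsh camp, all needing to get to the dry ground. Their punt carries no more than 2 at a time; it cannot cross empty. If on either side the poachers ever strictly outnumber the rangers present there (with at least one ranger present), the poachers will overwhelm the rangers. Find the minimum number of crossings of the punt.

Counting alone: each trip to the dry ground takes at most 2 across and each return brings at least 1 back, so after t trips out (and t−1 returns) at most 2t − (t−1) of the 11 are across; that first reaches 11 at t = 10, so at least 19 crossings are needed.
The plan below uses exactly 19 crossings, so it is optimal:
1. 2 poachers → the dry ground.  (the marsh camp: 6R 3P; the dry ground: 0R 2P)
2. 1 poacher ← the marsh camp.  (the marsh camp: 6R 4P; the dry ground: 0R 1P)
3. 2 poachers → the dry ground.  (the marsh camp: 6R 2P; the dry ground: 0R 3P)
4. 1 poacher ← the marsh camp.  (the marsh camp: 6R 3P; the dry ground: 0R 2P)
5. 2 rangers → the dry ground.  (the marsh camp: 4R 3P; the dry ground: 2R 2P)
6. 1 poacher ← the marsh camp.  (the marsh camp: 4R 4P; the dry ground: 2R 1P)
7. 1 ranger and 1 poacher → the dry ground.  (the marsh camp: 3R 3P; the dry ground: 3R 2P)
8. 1 ranger ← the marsh camp.  (the marsh camp: 4R 3P; the dry ground: 2R 2P)
9. 1 ranger and 1 poacher → the dry ground.  (the marsh camp: 3R 2P; the dry ground: 3R 3P)
10. 1 poacher ← the marsh camp.  (the marsh camp: 3R 3P; the dry ground: 3R 2P)
11. 1 ranger and 1 poacher → the dry ground.  (the marsh camp: 2R 2P; the dry ground: 4R 3P)
12. 1 ranger ← the marsh camp.  (the marsh camp: 3R 2P; the dry ground: 3R 3P)
13. 1 ranger and 1 poacher → the dry ground.  (the marsh camp: 2R 1P; the dry ground: 4R 4P)
14. 1 poacher ← the marsh camp.  (the marsh camp: 2R 2P; the dry ground: 4R 3P)
15. 1 ranger and 1 poacher → the dry ground.  (the marsh camp: 1R 1P; the dry ground: 5R 4P)
16. 1 ranger ← the marsh camp.  (the marsh camp: 2R 1P; the dry ground: 4R 4P)
17. 1 ranger and 1 poacher → the dry ground.  (the marsh camp: 1R 0P; the dry ground: 5R 5P)
18. 1 poacher ← the marsh camp.  (the marsh camp: 1R 1P; the dry ground: 5R 4P)
19. 1 ranger and 1 poacher → the dry ground.  (the marsh camp: 0R 0P; the dry ground: 6R 5P)

19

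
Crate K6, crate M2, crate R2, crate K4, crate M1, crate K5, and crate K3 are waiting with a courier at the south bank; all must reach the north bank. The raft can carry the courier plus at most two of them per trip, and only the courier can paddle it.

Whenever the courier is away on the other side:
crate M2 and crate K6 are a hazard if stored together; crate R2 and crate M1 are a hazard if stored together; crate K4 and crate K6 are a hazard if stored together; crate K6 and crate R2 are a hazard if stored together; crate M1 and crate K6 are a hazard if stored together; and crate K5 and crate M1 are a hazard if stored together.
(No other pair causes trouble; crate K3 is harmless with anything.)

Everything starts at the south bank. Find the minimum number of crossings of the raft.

11

Counting alone: the courier can take at most 2 across per trip to the north bank, so moving all 7 needs at least 4 loaded trips out, with a return between consecutive ones — at least 7 crossings.
The safety rule pushes this higher. Following every safe sequence of crossings, the most of the 7 that can be at the north bank as the raft arrives there on crossings 7, 9 is 5, 6 respectively — never all 7.
So no plan with fewer than 11 crossings exists, and this one achieves 11:
1. Courier goes to the north bank with crate K6 and crate M1.
2. Courier goes back to the south bank with crate K6.
3. Courier goes to the north bank with crate K6 and crate M2.
4. Courier goes back to the south bank with crate K6.
5. Courier goes to the north bank with crate K4 and crate K6.
6. Courier goes back to the south bank with crate K6.
7. Courier goes to the north bank with crate K3 and crate K6.
8. Courier goes back to the south bank with crate K6.
9. Courier goes to the north bank with crate K5 and crate R2.
10. Courier goes back to the south bank with crate M1.
11. Courier goes to the north bank with crate K6 and crate M1.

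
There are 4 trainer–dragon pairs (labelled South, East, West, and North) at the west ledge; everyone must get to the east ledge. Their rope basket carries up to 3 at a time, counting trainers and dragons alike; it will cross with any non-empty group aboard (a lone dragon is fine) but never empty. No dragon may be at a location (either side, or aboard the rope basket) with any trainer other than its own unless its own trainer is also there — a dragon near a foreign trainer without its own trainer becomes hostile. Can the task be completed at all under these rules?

1. dragon South and trainer South cross → the east ledge.
2. trainer South crosses ← the west ledge.
3. dragon East, trainer East, and trainer South cross → the east ledge.
4. dragon South and trainer South cross ← the west ledge.
5. trainer North, trainer South, and trainer West cross → the east ledge.
6. dragon East crosses ← the west ledge.
7. dragon East and dragon South cross → the east ledge.
8. dragon South crosses ← the west ledge.
9. dragon North, dragon South, and dragon West cross → the east ledge.

Yes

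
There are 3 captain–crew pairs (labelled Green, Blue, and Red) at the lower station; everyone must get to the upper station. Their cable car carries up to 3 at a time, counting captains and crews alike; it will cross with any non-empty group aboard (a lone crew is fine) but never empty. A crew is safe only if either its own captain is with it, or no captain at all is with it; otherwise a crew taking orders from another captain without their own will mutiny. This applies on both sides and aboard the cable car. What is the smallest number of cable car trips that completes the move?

Counting alone: each trip to the upper station takes at most 3 across and each return brings at least 1 back, so after t trips out (and t−1 returns) at most 3t − (t−1) of the 6 are across; that first reaches 6 at t = 3, so at least 5 crossings are needed.
The plan below uses exactly 5 crossings, so it is optimal:
1. captain Green and crew Green cross → the upper station.
2. captain Green crosses ← the lower station.
3. captain Blue, captain Green, and captain Red cross → the upper station.
4. crew Green crosses ← the lower station.
5. crew Blue, crew Green, and crew Red cross → the upper station.

5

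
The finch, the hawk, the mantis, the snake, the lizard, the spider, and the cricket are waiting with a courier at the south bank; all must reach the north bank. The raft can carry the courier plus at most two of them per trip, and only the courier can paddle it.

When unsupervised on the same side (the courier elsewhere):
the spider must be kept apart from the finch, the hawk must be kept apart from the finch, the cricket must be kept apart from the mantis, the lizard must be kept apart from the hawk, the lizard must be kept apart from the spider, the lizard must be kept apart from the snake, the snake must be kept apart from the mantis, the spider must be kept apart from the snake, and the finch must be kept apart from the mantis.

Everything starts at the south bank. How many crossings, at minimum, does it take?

impossible

Whatever the first load, the items left behind include a forbidden pair without the courier. No opening move is safe, so no plan exists.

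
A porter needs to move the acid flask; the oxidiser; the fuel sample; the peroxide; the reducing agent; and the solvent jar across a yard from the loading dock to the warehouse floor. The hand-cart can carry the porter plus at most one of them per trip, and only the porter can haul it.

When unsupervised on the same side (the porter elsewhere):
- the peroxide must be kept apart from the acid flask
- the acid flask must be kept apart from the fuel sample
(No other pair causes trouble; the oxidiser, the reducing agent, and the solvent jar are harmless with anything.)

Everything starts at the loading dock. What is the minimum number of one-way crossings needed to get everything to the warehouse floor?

13

Counting alone: the porter can take at most 1 across per trip to the warehouse floor, so moving all 6 needs at least 6 loaded trips out, with a return between consecutive ones — at least 11 crossings.
The safety rule pushes this higher. Following every safe sequence of crossings, the most of the 6 that can be at the warehouse floor as the hand-cart arrives there on crossing 11 is 5 — never all 6.
So no plan with fewer than 13 crossings exists, and this one achieves 13:
1. Porter goes to the warehouse floor with the acid flask.
2. Porter goes back to the loading dock alone.
3. Porter goes to the warehouse floor with the oxidiser.
4. Porter goes back to the loading dock alone.
5. Porter goes to the warehouse floor with the fuel sample.
6. Porter goes back to the loading dock with the acid flask.
7. Porter goes to the warehouse floor with the peroxide.
8. Porter goes back to the loading dock alone.
9. Porter goes to the warehouse floor with the reducing agent.
10. Porter goes back to the loading dock alone.
11. Porter goes to the warehouse floor with the solvent jar.
12. Porter goes back to the loading dock alone.
13. Porter goes to the warehouse floor with the acid flask.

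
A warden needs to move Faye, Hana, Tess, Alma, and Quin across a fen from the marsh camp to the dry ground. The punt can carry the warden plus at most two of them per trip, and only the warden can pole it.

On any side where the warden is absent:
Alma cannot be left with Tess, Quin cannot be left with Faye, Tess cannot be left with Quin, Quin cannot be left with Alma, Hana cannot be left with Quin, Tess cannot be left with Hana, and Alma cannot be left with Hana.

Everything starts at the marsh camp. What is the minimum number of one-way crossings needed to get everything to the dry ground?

Whatever the first load, the items left behind include a forbidden pair without the warden. No opening move is safe, so no plan exists.

impossible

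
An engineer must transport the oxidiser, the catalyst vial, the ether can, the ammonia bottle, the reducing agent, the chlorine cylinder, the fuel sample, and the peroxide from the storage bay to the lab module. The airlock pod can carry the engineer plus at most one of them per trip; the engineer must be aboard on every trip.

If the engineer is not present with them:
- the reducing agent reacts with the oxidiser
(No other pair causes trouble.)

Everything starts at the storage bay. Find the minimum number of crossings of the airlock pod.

Counting alone: the engineer can take at most 1 across per trip to the lab module, so moving all 8 needs at least 8 loaded trips out, with a return between consecutive ones — at least 15 crossings.
The plan below uses exactly 15 crossings, so it is optimal:
1. Engineer goes to the lab module with the oxidiser.  [the storage bay: the ammonia bottle, the catalyst vial, the chlorine cylinder, the ether can, the fuel sample, the peroxide, the reducing agent | the lab module: the oxidiser]
2. Engineer goes back to the storage bay alone.  [the storage bay: the ammonia bottle, the catalyst vial, the chlorine cylinder, the ether can, the fuel sample, the peroxide, the reducing agent | the lab module: the oxidiser]
3. Engineer goes to the lab module with the catalyst vial.  [the storage bay: the ammonia bottle, the chlorine cylinder, the ether can, the fuel sample, the peroxide, the reducing agent | the lab module: the catalyst vial, the oxidiser]
4. Engineer goes back to the storage bay alone.  [the storage bay: the ammonia bottle, the chlorine cylinder, the ether can, the fuel sample, the peroxide, the reducing agent | the lab module: the catalyst vial, the oxidiser]
5. Engineer goes to the lab module with the ether can.  [the storage bay: the ammonia bottle, the chlorine cylinder, the fuel sample, the peroxide, the reducing agent | the lab module: the catalyst vial, the ether can, the oxidiser]
6. Engineer goes back to the storage bay alone.  [the storage bay: the ammonia bottle, the chlorine cylinder, the fuel sample, the peroxide, the reducing agent | the lab module: the catalyst vial, the ether can, the oxidiser]
7. Engineer goes to the lab module with the ammonia bottle.  [the storage bay: the chlorine cylinder, the fuel sample, the peroxide, the reducing agent | the lab module: the ammonia bottle, the catalyst vial, the ether can, the oxidiser]
8. Engineer goes back to the storage bay alone.  [the storage bay: the chlorine cylinder, the fuel sample, the peroxide, the reducing agent | the lab module: the ammonia bottle, the catalyst vial, the ether can, the oxidiser]
9. Engineer goes to the lab module with the chlorine cylinder.  [the storage bay: the fuel sample, the peroxide, the reducing agent | the lab module: the ammonia bottle, the catalyst vial, the chlorine cylinder, the ether can, the oxidiser]
10. Engineer goes back to the storage bay alone.  [the storage bay: the fuel sample, the peroxide, the reducing agent | the lab module: the ammonia bottle, the catalyst vial, the chlorine cylinder, the ether can, the oxidiser]
11. Engineer goes to the lab module with the fuel sample.  [the storage bay: the peroxide, the reducing agent | the lab module: the ammonia bottle, the catalyst vial, the chlorine cylinder, the ether can, the fuel sample, the oxidiser]
12. Engineer goes back to the storage bay alone.  [the storage bay: the peroxide, the reducing agent | the lab module: the ammonia bottle, the catalyst vial, the chlorine cylinder, the ether can, the fuel sample, the oxidiser]
13. Engineer goes to the lab module with the peroxide.  [the storage bay: the reducing agent | the lab module: the ammonia bottle, the catalyst vial, the chlorine cylinder, the ether can, the fuel sample, the oxidiser, the peroxide]
14. Engineer goes back to the storage bay alone.  [the storage bay: the reducing agent | the lab module: the ammonia bottle, the catalyst vial, the chlorine cylinder, the ether can, the fuel sample, the oxidiser, the peroxide]
15. Engineer goes to the lab module with the reducing agent.  [the storage bay: — | the lab module: the ammonia bottle, the catalyst vial, the chlorine cylinder, the ether can, the fuel sample, the oxidiser, the peroxide, the reducing agent]

15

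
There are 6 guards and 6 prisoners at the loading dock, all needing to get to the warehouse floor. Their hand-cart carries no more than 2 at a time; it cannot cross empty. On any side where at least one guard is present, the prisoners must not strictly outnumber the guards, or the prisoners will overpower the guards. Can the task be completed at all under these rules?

Following every safe sequence of crossings from the start, the most of the 12 that can be at the warehouse floor as the hand-cart arrives there on crossings 1, 3, 5, 7, 9 is 2, 3, 4, 5, 6 respectively; the best ever achieved is 6 of 12.
From crossing 11 on, no configuration arises that was not already reachable earlier: only 15 distinct safe configurations (who is on which side, and where the hand-cart is) can ever be reached, none of them has everyone across, and every continuation just revisits them. They are: 0 guards + 0 prisoners across (hand-cart back at the start); 0 guards + 1 prisoner across (hand-cart there); 0 guards + 1 prisoner across (hand-cart back at the start); 0 guards + 2 prisoners across (hand-cart there); 0 guards + 2 prisoners across (hand-cart back at the start); 0 guards + 3 prisoners across (hand-cart there); 0 guards + 3 prisoners across (hand-cart back at the start); 0 guards + 4 prisoners across (hand-cart there); 0 guards + 4 prisoners across (hand-cart back at the start); 0 guards + 5 prisoners across (hand-cart there); 0 guards + 5 prisoners across (hand-cart back at the start); 0 guards + 6 prisoners across (hand-cart there); 1 guard + 1 prisoner across (hand-cart there); 1 guard + 1 prisoner across (hand-cart back at the start); 2 guards + 2 prisoners across (hand-cart there). So no valid plan exists.

No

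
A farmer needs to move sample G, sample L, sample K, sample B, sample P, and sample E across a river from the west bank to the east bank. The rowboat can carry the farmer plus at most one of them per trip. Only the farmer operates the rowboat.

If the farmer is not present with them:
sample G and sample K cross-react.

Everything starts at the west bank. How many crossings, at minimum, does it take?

Counting alone: the farmer can take at most 1 across per trip to the east bank, so moving all 6 needs at least 6 loaded trips out, with a return between consecutive ones — at least 11 crossings.
The plan below uses exactly 11 crossings, so it is optimal:
1. Farmer goes to the east bank with sample G.  [the west bank: sample B, sample E, sample K, sample L, sample P | the east bank: sample G]
2. Farmer goes back to the west bank alone.  [the west bank: sample B, sample E, sample K, sample L, sample P | the east bank: sample G]
3. Farmer goes to the east bank with sample L.  [the west bank: sample B, sample E, sample K, sample P | the east bank: sample G, sample L]
4. Farmer goes back to the west bank alone.  [the west bank: sample B, sample E, sample K, sample P | the east bank: sample G, sample L]
5. Farmer goes to the east bank with sample B.  [the west bank: sample E, sample K, sample P | the east bank: sample B, sample G, sample L]
6. Farmer goes back to the west bank alone.  [the west bank: sample E, sample K, sample P | the east bank: sample B, sample G, sample L]
7. Farmer goes to the east bank with sample P.  [the west bank: sample E, sample K | the east bank: sample B, sample G, sample L, sample P]
8. Farmer goes back to the west bank alone.  [the west bank: sample E, sample K | the east bank: sample B, sample G, sample L, sample P]
9. Farmer goes to the east bank with sample E.  [the west bank: sample K | the east bank: sample B, sample E, sample G, sample L, sample P]
10. Farmer goes back to the west bank alone.  [the west bank: sample K | the east bank: sample B, sample E, sample G, sample L, sample P]
11. Farmer goes to the east bank with sample K.  [the west bank: — | the east bank: sample B, sample E, sample G, sample K, sample L, sample P]

11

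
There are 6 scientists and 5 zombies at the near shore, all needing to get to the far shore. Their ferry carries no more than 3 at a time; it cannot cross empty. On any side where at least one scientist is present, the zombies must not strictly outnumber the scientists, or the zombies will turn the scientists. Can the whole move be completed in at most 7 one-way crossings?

Counting alone: each trip to the far shore takes at most 3 across and each return brings at least 1 back, so after t trips out (and t−1 returns) at most 3t − (t−1) of the 11 are across; that first reaches 11 at t = 5, so at least 9 crossings are needed.
Since 7 < 9, 7 crossings cannot be enough. (The shortest complete plan in fact takes 9:)
1. 3 zombies → the far shore.  (the near shore: 6S 2Z; the far shore: 0S 3Z)
2. 1 zombie ← the near shore.  (the near shore: 6S 3Z; the far shore: 0S 2Z)
3. 3 scientists → the far shore.  (the near shore: 3S 3Z; the far shore: 3S 2Z)
4. 1 scientist ← the near shore.  (the near shore: 4S 3Z; the far shore: 2S 2Z)
5. 2 scientists and 1 zombie → the far shore.  (the near shore: 2S 2Z; the far shore: 4S 3Z)
6. 1 scientist ← the near shore.  (the near shore: 3S 2Z; the far shore: 3S 3Z)
7. 2 scientists and 1 zombie → the far shore.  (the near shore: 1S 1Z; the far shore: 5S 4Z)
8. 1 scientist ← the near shore.  (the near shore: 2S 1Z; the far shore: 4S 4Z)
9. 2 scientists and 1 zombie → the far shore.  (the near shore: 0S 0Z; the far shore: 6S 5Z)

No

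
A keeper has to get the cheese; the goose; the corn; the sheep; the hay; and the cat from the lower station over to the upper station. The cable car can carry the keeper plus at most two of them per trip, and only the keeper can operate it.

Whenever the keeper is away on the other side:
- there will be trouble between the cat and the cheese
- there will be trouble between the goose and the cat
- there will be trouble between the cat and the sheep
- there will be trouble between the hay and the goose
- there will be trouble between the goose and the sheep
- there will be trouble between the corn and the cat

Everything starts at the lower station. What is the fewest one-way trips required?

Counting alone: the keeper can take at most 2 across per trip to the upper station, so moving all 6 needs at least 3 loaded trips out, with a return between consecutive ones — at least 5 crossings.
The safety rule pushes this higher. Following every safe sequence of crossings, the most of the 6 that can be at the upper station as the cable car arrives there on crossings 5, 7 is 4, 5 respectively — never all 6.
So no plan with fewer than 9 crossings exists, and this one achieves 9:
1. Keeper goes to the upper station with the cat and the goose.  [the lower station: the cheese, the corn, the hay, the sheep | the upper station: the cat, the goose]
2. Keeper goes back to the lower station with the goose.  [the lower station: the cheese, the corn, the goose, the hay, the sheep | the upper station: the cat]
3. Keeper goes to the upper station with the cheese and the goose.  [the lower station: the corn, the hay, the sheep | the upper station: the cat, the cheese, the goose]
4. Keeper goes back to the lower station with the cat.  [the lower station: the cat, the corn, the hay, the sheep | the upper station: the cheese, the goose]
5. Keeper goes to the upper station with the corn and the sheep.  [the lower station: the cat, the hay | the upper station: the cheese, the corn, the goose, the sheep]
6. Keeper goes back to the lower station with the goose.  [the lower station: the cat, the goose, the hay | the upper station: the cheese, the corn, the sheep]
7. Keeper goes to the upper station with the goose and the hay.  [the lower station: the cat | the upper station: the cheese, the corn, the goose, the hay, the sheep]
8. Keeper goes back to the lower station with the goose.  [the lower station: the cat, the goose | the upper station: the cheese, the corn, the hay, the sheep]
9. Keeper goes to the upper station with the cat and the goose.  [the lower station: — | the upper station: the cat, the cheese, the corn, the goose, the hay, the sheep]

9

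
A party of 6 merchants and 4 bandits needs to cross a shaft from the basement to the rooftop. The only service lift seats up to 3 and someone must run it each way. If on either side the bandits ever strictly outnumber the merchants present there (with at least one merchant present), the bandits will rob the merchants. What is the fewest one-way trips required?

9

Counting alone: each trip to the rooftop takes at most 3 across and each return brings at least 1 back, so after t trips out (and t−1 returns) at most 3t − (t−1) of the 10 are across; that first reaches 10 at t = 5, so at least 9 crossings are needed.
The plan below uses exactly 9 crossings, so it is optimal:
1. 2 bandits → the rooftop.  (the basement: 6M 2B; the rooftop: 0M 2B)
2. 1 bandit ← the basement.  (the basement: 6M 3B; the rooftop: 0M 1B)
3. 3 bandits → the rooftop.  (the basement: 6M 0B; the rooftop: 0M 4B)
4. 1 bandit ← the basement.  (the basement: 6M 1B; the rooftop: 0M 3B)
5. 3 merchants → the rooftop.  (the basement: 3M 1B; the rooftop: 3M 3B)
6. 1 bandit ← the basement.  (the basement: 3M 2B; the rooftop: 3M 2B)
7. 1 merchant and 2 bandits → the rooftop.  (the basement: 2M 0B; the rooftop: 4M 4B)
8. 1 bandit ← the basement.  (the basement: 2M 1B; the rooftop: 4M 3B)
9. 2 merchants and 1 bandit → the rooftop.  (the basement: 0M 0B; the rooftop: 6M 4B)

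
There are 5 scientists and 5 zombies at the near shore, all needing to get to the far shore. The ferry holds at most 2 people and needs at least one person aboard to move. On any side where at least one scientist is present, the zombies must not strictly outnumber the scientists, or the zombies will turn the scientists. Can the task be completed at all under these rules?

No

Following every safe sequence of crossings from the start, the most of the 10 that can be at the far shore as the ferry arrives there on crossings 1, 3, 5, 7 is 2, 3, 4, 5 respectively; the best ever achieved is 5 of 10.
From crossing 9 on, no configuration arises that was not already reachable earlier: only 13 distinct safe configurations (who is on which side, and where the ferry is) can ever be reached, none of them has everyone across, and every continuation just revisits them. They are: 0 scientists + 0 zombies across (ferry back at the start); 0 scientists + 1 zombie across (ferry there); 0 scientists + 1 zombie across (ferry back at the start); 0 scientists + 2 zombies across (ferry there); 0 scientists + 2 zombies across (ferry back at the start); 0 scientists + 3 zombies across (ferry there); 0 scientists + 3 zombies across (ferry back at the start); 0 scientists + 4 zombies across (ferry there); 0 scientists + 4 zombies across (ferry back at the start); 0 scientists + 5 zombies across (ferry there); 1 scientist + 1 zombie across (ferry there); 1 scientist + 1 zombie across (ferry back at the start); 2 scientists + 2 zombies across (ferry there). So no valid plan exists.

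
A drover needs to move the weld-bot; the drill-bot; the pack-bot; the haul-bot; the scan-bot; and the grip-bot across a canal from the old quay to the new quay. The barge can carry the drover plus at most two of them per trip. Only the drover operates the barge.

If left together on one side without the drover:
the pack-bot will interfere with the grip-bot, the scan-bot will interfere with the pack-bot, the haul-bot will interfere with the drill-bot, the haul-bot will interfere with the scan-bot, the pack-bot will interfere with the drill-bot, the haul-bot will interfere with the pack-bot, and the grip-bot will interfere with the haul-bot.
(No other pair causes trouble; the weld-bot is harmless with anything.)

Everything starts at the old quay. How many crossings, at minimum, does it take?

Following every safe sequence of crossings from the start, the most of the 6 that can be at the new quay as the barge arrives there on crossings 1, 3, 5 is 2, 3, 4 respectively; the best ever achieved is 4 of 6.
From crossing 7 on, no configuration arises that was not already reachable earlier: only 20 distinct safe configurations (who is on which side, and where the barge is) can ever be reached, none of them has everyone across, and every continuation just revisits them. So no valid plan exists.

impossible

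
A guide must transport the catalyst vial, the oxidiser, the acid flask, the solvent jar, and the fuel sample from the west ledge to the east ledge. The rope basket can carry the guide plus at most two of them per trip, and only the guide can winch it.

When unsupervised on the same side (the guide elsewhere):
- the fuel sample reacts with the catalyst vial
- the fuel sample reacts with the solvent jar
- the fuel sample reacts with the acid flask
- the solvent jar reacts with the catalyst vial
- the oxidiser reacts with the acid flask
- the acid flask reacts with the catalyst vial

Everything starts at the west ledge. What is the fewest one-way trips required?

Whatever the first load, the items left behind include a forbidden pair without the guide. No opening move is safe, so no plan exists.

impossible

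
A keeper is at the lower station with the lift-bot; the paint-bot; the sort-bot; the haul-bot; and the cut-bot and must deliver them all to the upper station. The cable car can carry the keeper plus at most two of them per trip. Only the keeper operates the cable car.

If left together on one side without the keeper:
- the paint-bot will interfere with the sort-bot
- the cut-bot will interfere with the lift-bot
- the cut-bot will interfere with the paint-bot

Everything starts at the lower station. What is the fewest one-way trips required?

5

Counting alone: the keeper can take at most 2 across per trip to the upper station, so moving all 5 needs at least 3 loaded trips out, with a return between consecutive ones — at least 5 crossings.
The plan below uses exactly 5 crossings, so it is optimal:
1. Keeper goes to the upper station with the lift-bot and the paint-bot.
2. Keeper goes back to the lower station alone.
3. Keeper goes to the upper station with the haul-bot.
4. Keeper goes back to the lower station alone.
5. Keeper goes to the upper station with the cut-bot and the sort-bot.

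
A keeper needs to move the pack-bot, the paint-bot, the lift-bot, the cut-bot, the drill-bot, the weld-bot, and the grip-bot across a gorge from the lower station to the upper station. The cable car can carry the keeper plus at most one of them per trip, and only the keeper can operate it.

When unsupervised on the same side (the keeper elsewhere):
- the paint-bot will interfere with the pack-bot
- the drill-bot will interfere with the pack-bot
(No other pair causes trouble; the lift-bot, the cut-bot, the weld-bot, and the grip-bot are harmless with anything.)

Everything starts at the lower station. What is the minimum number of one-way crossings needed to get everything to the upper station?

15

Counting alone: the keeper can take at most 1 across per trip to the upper station, so moving all 7 needs at least 7 loaded trips out, with a return between consecutive ones — at least 13 crossings.
The safety rule pushes this higher. Following every safe sequence of crossings, the most of the 7 that can be at the upper station as the cable car arrives there on crossing 13 is 6 — never all 7.
So no plan with fewer than 15 crossings exists, and this one achieves 15:
1. Keeper goes to the upper station with the pack-bot.
2. Keeper goes back to the lower station alone.
3. Keeper goes to the upper station with the paint-bot.
4. Keeper goes back to the lower station with the pack-bot.
5. Keeper goes to the upper station with the drill-bot.
6. Keeper goes back to the lower station alone.
7. Keeper goes to the upper station with the lift-bot.
8. Keeper goes back to the lower station alone.
9. Keeper goes to the upper station with the cut-bot.
10. Keeper goes back to the lower station alone.
11. Keeper goes to the upper station with the weld-bot.
12. Keeper goes back to the lower station alone.
13. Keeper goes to the upper station with the grip-bot.
14. Keeper goes back to the lower station alone.
15. Keeper goes to the upper station with the pack-bot.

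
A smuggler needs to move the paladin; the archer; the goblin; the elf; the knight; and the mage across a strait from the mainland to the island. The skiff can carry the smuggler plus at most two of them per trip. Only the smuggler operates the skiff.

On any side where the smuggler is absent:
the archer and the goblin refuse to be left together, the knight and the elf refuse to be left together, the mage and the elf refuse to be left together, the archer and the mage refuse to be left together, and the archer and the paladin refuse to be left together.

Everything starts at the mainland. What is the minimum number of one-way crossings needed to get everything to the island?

Counting alone: the smuggler can take at most 2 across per trip to the island, so moving all 6 needs at least 3 loaded trips out, with a return between consecutive ones — at least 5 crossings.
The safety rule pushes this higher. Following every safe sequence of crossings, the most of the 6 that can be at the island as the skiff arrives there on crossing 5 is 5 — never all 6.
So no plan with fewer than 7 crossings exists, and this one achieves 7:
1. Smuggler goes to the island with the archer and the elf.  [the mainland: the goblin, the knight, the mage, the paladin | the island: the archer, the elf]
2. Smuggler goes back to the mainland alone.  [the mainland: the goblin, the knight, the mage, the paladin | the island: the archer, the elf]
3. Smuggler goes to the island with the goblin and the paladin.  [the mainland: the knight, the mage | the island: the archer, the elf, the goblin, the paladin]
4. Smuggler goes back to the mainland with the archer.  [the mainland: the archer, the knight, the mage | the island: the elf, the goblin, the paladin]
5. Smuggler goes to the island with the knight and the mage.  [the mainland: the archer | the island: the elf, the goblin, the knight, the mage, the paladin]
6. Smuggler goes back to the mainland with the elf.  [the mainland: the archer, the elf | the island: the goblin, the knight, the mage, the paladin]
7. Smuggler goes to the island with the archer and the elf.  [the mainland: — | the island: the archer, the elf, the goblin, the knight, the mage, the paladin]

7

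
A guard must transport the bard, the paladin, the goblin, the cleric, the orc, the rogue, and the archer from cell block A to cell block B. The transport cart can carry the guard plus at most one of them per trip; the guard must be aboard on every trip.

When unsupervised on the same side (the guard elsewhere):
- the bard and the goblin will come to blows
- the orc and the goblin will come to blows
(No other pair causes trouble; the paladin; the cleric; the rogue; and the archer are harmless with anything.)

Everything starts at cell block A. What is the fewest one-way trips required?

15

Counting alone: the guard can take at most 1 across per trip to cell block B, so moving all 7 needs at least 7 loaded trips out, with a return between consecutive ones — at least 13 crossings.
The safety rule pushes this higher. Following every safe sequence of crossings, the most of the 7 that can be at cell block B as the transport cart arrives there on crossing 13 is 6 — never all 7.
So no plan with fewer than 15 crossings exists, and this one achieves 15:
1. Guard goes to cell block B with the goblin.  [cell block A: the archer, the bard, the cleric, the orc, the paladin, the rogue | cell block B: the goblin]
2. Guard goes back to cell block A alone.  [cell block A: the archer, the bard, the cleric, the orc, the paladin, the rogue | cell block B: the goblin]
3. Guard goes to cell block B with the bard.  [cell block A: the archer, the cleric, the orc, the paladin, the rogue | cell block B: the bard, the goblin]
4. Guard goes back to cell block A with the goblin.  [cell block A: the archer, the cleric, the goblin, the orc, the paladin, the rogue | cell block B: the bard]
5. Guard goes to cell block B with the orc.  [cell block A: the archer, the cleric, the goblin, the paladin, the rogue | cell block B: the bard, the orc]
6. Guard goes back to cell block A alone.  [cell block A: the archer, the cleric, the goblin, the paladin, the rogue | cell block B: the bard, the orc]
7. Guard goes to cell block B with the paladin.  [cell block A: the archer, the cleric, the goblin, the rogue | cell block B: the bard, the orc, the paladin]
8. Guard goes back to cell block A alone.  [cell block A: the archer, the cleric, the goblin, the rogue | cell block B: the bard, the orc, the paladin]
9. Guard goes to cell block B with the cleric.  [cell block A: the archer, the goblin, the rogue | cell block B: the bard, the cleric, the orc, the paladin]
10. Guard goes back to cell block A alone.  [cell block A: the archer, the goblin, the rogue | cell block B: the bard, the cleric, the orc, the paladin]
11. Guard goes to cell block B with the rogue.  [cell block A: the archer, the goblin | cell block B: the bard, the cleric, the orc, the paladin, the rogue]
12. Guard goes back to cell block A alone.  [cell block A: the archer, the goblin | cell block B: the bard, the cleric, the orc, the paladin, the rogue]
13. Guard goes to cell block B with the archer.  [cell block A: the goblin | cell block B: the archer, the bard, the cleric, the orc, the paladin, the rogue]
14. Guard goes back to cell block A alone.  [cell block A: the goblin | cell block B: the archer, the bard, the cleric, the orc, the paladin, the rogue]
15. Guard goes to cell block B with the goblin.  [cell block A: — | cell block B: the archer, the bard, the cleric, the goblin, the orc, the paladin, the rogue]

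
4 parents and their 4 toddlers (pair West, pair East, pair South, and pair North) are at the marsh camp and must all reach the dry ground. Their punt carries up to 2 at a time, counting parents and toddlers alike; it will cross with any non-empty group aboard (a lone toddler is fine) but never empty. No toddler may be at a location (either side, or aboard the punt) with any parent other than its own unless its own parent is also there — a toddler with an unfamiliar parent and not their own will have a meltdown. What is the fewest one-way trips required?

impossible

Following every safe sequence of crossings from the start, the most of the 8 that can be at the dry ground as the punt arrives there on crossings 1, 3, 5 is 2, 3, 4 respectively; the best ever achieved is 4 of 8.
From crossing 7 on, no configuration arises that was not already reachable earlier: only 44 distinct safe configurations (who is on which side, and where the punt is) can ever be reached, none of them has everyone across, and every continuation just revisits them. So no valid plan exists.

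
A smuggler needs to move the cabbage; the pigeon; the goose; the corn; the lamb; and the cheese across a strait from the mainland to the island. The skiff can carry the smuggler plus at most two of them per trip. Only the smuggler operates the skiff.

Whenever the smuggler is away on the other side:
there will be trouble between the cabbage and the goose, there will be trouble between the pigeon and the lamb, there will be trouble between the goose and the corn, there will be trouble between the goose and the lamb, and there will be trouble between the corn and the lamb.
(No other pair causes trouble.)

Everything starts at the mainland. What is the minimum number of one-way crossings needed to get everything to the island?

Counting alone: the smuggler can take at most 2 across per trip to the island, so moving all 6 needs at least 3 loaded trips out, with a return between consecutive ones — at least 5 crossings.
The safety rule pushes this higher. Following every safe sequence of crossings, the most of the 6 that can be at the island as the skiff arrives there on crossings 5, 7 is 4, 5 respectively — never all 6.
So no plan with fewer than 9 crossings exists, and this one achieves 9:
1. Smuggler goes to the island with the goose and the lamb.
2. Smuggler goes back to the mainland with the goose.
3. Smuggler goes to the island with the cabbage and the goose.
4. Smuggler goes back to the mainland with the goose.
5. Smuggler goes to the island with the corn and the pigeon.
6. Smuggler goes back to the mainland with the lamb.
7. Smuggler goes to the island with the cheese and the goose.
8. Smuggler goes back to the mainland with the goose.
9. Smuggler goes to the island with the goose and the lamb.

9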